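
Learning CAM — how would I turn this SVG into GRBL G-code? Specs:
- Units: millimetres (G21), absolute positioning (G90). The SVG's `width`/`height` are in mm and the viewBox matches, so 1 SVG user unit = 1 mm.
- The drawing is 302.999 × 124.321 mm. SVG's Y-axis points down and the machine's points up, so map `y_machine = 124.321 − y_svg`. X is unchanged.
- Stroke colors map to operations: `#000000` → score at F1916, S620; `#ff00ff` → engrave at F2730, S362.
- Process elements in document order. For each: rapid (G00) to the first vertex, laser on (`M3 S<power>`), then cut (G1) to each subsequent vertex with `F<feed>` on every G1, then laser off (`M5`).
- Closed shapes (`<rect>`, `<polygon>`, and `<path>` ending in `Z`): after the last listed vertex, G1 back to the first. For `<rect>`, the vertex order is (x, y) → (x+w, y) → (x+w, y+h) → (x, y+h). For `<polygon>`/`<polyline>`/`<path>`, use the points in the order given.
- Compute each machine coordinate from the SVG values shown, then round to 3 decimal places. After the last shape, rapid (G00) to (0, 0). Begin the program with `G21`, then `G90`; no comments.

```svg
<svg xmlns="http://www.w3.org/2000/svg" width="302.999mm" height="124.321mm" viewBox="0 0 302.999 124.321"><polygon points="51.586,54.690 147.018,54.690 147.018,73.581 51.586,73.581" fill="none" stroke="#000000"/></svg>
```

G21
G90
G00 X51.586 Y69.631
M3 S620
G1 X147.018 Y69.631 F1916
G1 X147.018 Y50.740 F1916
G1 X51.586 Y50.740 F1916
G1 X51.586 Y69.631 F1916
M5
G00 X0.000 Y0.000

1 u = 1 mm; y_m = 124.321 − y.

[1] `<polygon>` rectangle, #000000→score S620 F1916: (51.586,69.631) → (147.018,69.631) → (147.018,50.740) → (51.586,50.740) → (51.586,69.631) (closed)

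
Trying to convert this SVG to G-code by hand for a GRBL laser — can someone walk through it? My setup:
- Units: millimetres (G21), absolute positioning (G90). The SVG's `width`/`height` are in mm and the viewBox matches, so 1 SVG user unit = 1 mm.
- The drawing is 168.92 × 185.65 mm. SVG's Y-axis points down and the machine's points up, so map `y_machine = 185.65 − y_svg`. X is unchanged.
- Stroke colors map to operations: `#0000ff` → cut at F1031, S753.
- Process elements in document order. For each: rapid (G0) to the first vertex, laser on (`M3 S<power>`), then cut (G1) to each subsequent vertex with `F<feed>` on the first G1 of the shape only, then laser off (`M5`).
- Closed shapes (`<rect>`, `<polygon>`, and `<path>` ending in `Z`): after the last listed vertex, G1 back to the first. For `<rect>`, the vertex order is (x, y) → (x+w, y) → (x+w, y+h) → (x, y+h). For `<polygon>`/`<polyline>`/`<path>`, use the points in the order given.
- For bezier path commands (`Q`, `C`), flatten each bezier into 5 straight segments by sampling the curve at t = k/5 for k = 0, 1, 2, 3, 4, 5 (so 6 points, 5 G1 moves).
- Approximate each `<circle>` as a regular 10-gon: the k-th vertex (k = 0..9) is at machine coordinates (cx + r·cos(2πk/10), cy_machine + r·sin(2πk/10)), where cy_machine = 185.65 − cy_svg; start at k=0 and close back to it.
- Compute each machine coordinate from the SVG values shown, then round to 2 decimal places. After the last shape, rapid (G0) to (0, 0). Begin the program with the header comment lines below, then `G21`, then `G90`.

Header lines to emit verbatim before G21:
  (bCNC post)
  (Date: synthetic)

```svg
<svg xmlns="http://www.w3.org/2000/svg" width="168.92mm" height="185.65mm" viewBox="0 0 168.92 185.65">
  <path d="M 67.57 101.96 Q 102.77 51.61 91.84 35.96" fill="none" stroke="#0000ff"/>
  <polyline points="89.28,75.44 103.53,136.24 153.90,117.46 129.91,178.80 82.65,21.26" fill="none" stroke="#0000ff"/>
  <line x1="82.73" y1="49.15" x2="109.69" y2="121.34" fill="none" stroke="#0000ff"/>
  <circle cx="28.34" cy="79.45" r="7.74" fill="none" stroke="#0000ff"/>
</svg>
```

(bCNC post)
(Date: synthetic)
G21
G90
G0 X67.57 Y83.69
M3 S753
G1 X79.80 Y102.44 F1031
G1 X88.35 Y118.42
G1 X93.20 Y131.62
G1 X94.37 Y142.04
G1 X91.84 Y149.69
M5
G0 X89.28 Y110.21
M3 S753
G1 X103.53 Y49.41 F1031
G1 X153.90 Y68.19
G1 X129.91 Y6.85
G1 X82.65 Y164.39
M5
G0 X82.73 Y136.50
M3 S753
G1 X109.69 Y64.31 F1031
M5
G0 X36.08 Y106.20
M3 S753
G1 X34.60 Y110.75 F1031
G1 X30.73 Y113.56
G1 X25.95 Y113.56
G1 X22.08 Y110.75
G1 X20.60 Y106.20
G1 X22.08 Y101.65
G1 X25.95 Y98.84
G1 X30.73 Y98.84
G1 X34.60 Y101.65
G1 X36.08 Y106.20
M5
G0 X0.00 Y0.00

Since the viewBox matches the mm dimensions, user units are millimetres directly. The only transform is the Y-flip y_m = 185.65 − y_svg.

Shape 1 is a quadratic bezier drawn with `<path>`. Its stroke #0000ff means cut at S753, F1031. After flipping Y the toolpath is (67.57,83.69) → (79.80,102.44) → (88.35,118.42) → (93.20,131.62) → (94.37,142.04) → (91.84,149.69).

Shape 2 is a open polyline drawn with `<polyline>`. Its stroke #0000ff means cut at S753, F1031. After flipping Y the toolpath is (89.28,110.21) → (103.53,49.41) → (153.90,68.19) → (129.91,6.85) → (82.65,164.39).

Shape 3 is a line segment drawn with `<line>`. Its stroke #0000ff means cut at S753, F1031. After flipping Y the toolpath is (82.73,136.50) → (109.69,64.31).

Shape 4 is a circle drawn with `<circle>`. Its stroke #0000ff means cut at S753, F1031. After flipping Y the toolpath is (36.08,106.20) → (34.60,110.75) → (30.73,113.56) → (25.95,113.56) → (22.08,110.75) → (20.60,106.20) → (22.08,101.65) → (25.95,98.84) → (30.73,98.84) → (34.60,101.65) → (36.08,106.20), returning to the start.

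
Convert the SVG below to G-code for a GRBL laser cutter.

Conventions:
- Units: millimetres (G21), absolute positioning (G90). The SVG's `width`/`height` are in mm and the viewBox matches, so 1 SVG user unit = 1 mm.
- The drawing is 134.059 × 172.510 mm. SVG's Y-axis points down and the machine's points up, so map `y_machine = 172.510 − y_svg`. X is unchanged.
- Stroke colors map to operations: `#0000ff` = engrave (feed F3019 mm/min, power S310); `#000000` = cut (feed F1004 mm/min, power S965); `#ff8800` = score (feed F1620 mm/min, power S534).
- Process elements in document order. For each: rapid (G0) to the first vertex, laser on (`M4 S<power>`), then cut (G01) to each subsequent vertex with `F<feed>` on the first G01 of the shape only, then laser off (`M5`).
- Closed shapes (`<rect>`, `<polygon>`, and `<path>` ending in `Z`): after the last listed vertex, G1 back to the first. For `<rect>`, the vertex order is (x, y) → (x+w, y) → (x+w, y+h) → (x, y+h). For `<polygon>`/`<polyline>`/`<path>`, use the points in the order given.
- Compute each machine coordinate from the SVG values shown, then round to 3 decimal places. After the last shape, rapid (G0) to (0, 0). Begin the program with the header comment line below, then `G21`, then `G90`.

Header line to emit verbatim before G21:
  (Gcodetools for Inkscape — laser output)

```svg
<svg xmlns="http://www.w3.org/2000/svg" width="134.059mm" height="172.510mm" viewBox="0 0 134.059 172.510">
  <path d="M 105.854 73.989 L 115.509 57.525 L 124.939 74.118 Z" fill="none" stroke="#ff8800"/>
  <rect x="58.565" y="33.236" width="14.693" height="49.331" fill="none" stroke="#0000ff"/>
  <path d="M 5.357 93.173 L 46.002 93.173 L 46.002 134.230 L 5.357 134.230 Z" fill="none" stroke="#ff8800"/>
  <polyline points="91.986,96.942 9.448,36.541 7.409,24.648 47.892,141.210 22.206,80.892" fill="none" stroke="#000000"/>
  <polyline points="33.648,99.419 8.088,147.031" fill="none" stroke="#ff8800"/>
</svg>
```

1 u = 1 mm; y_m = 172.510 − y.

[1] `<path>` regular polygon, #ff8800→score S534 F1620: (105.854,98.521) → (115.509,114.985) → (124.939,98.392) → (105.854,98.521) (closed)

[2] `<rect>` rectangle, #0000ff→engrave S310 F3019: (58.565,139.274) → (73.258,139.274) → (73.258,89.943) → (58.565,89.943) → (58.565,139.274) (closed)

[3] `<path>` rectangle, #ff8800→score S534 F1620: (5.357,79.337) → (46.002,79.337) → (46.002,38.280) → (5.357,38.280) → (5.357,79.337) (closed)

[4] `<polyline>` open polyline, #000000→cut S965 F1004: (91.986,75.568) → (9.448,135.969) → (7.409,147.862) → (47.892,31.300) → (22.206,91.618)

[5] `<polyline>` line segment, #ff8800→score S534 F1620: (33.648,73.091) → (8.088,25.479)

(Gcodetools for Inkscape — laser output)
G21
G90
G0 X105.854 Y98.521
M4 S534
G01 X115.509 Y114.985 F1620
G01 X124.939 Y98.392
G01 X105.854 Y98.521
M5
G0 X58.565 Y139.274
M4 S310
G01 X73.258 Y139.274 F3019
G01 X73.258 Y89.943
G01 X58.565 Y89.943
G01 X58.565 Y139.274
M5
G0 X5.357 Y79.337
M4 S534
G01 X46.002 Y79.337 F1620
G01 X46.002 Y38.280
G01 X5.357 Y38.280
G01 X5.357 Y79.337
M5
G0 X91.986 Y75.568
M4 S965
G01 X9.448 Y135.969 F1004
G01 X7.409 Y147.862
G01 X47.892 Y31.300
G01 X22.206 Y91.618
M5
G0 X33.648 Y73.091
M4 S534
G01 X8.088 Y25.479 F1620
M5
G0 X0.000 Y0.000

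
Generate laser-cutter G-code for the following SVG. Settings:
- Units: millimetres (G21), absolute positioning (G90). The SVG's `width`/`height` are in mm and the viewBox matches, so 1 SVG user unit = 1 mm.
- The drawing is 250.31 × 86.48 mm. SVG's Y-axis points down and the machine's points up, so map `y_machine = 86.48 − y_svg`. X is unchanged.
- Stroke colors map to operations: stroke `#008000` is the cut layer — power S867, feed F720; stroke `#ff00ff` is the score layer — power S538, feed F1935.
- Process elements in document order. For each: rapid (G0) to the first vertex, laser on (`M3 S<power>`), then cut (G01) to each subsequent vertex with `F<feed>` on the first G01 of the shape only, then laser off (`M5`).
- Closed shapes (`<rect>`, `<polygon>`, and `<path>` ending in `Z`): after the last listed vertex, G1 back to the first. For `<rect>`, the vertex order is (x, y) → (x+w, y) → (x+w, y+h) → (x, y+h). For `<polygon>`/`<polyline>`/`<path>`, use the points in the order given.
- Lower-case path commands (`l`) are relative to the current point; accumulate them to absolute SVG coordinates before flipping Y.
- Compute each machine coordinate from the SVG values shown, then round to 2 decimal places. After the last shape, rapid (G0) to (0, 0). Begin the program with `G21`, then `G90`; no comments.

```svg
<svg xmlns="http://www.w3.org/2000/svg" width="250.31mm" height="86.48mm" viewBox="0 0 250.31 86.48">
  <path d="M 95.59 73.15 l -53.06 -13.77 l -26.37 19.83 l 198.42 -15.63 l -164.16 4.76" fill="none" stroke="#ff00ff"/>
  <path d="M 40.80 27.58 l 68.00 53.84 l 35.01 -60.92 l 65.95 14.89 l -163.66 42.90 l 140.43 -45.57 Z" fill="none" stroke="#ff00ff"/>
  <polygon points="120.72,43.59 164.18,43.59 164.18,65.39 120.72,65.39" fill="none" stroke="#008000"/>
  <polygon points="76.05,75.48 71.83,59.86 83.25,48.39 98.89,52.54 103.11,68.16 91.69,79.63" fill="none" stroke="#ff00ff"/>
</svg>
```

Since the viewBox matches the mm dimensions, user units are millimetres directly. The only transform is the Y-flip y_m = 86.48 − y_svg.

Shape 1 is a open polyline drawn with `<path>`. Its stroke #ff00ff means score at S538, F1935. After flipping Y the toolpath is (95.59,13.33) → (42.53,27.10) → (16.16,7.27) → (214.58,22.90) → (50.42,18.14).

Shape 2 is a closed polygon drawn with `<path>`. Its stroke #ff00ff means score at S538, F1935. After flipping Y the toolpath is (40.80,58.90) → (108.80,5.06) → (143.81,65.98) → (209.76,51.09) → (46.10,8.19) → (186.53,53.76) → (40.80,58.90), returning to the start.

Shape 3 is a rectangle drawn with `<polygon>`. Its stroke #008000 means cut at S867, F720. After flipping Y the toolpath is (120.72,42.89) → (164.18,42.89) → (164.18,21.09) → (120.72,21.09) → (120.72,42.89), returning to the start.

Shape 4 is a regular polygon drawn with `<polygon>`. Its stroke #ff00ff means score at S538, F1935. After flipping Y the toolpath is (76.05,11.00) → (71.83,26.62) → (83.25,38.09) → (98.89,33.94) → (103.11,18.32) → (91.69,6.85) → (76.05,11.00), returning to the start.

G21
G90
G0 X95.59 Y13.33
M3 S538
G01 X42.53 Y27.10 F1935
G01 X16.16 Y7.27
G01 X214.58 Y22.90
G01 X50.42 Y18.14
M5
G0 X40.80 Y58.90
M3 S538
G01 X108.80 Y5.06 F1935
G01 X143.81 Y65.98
G01 X209.76 Y51.09
G01 X46.10 Y8.19
G01 X186.53 Y53.76
G01 X40.80 Y58.90
M5
G0 X120.72 Y42.89
M3 S867
G01 X164.18 Y42.89 F720
G01 X164.18 Y21.09
G01 X120.72 Y21.09
G01 X120.72 Y42.89
M5
G0 X76.05 Y11.00
M3 S538
G01 X71.83 Y26.62 F1935
G01 X83.25 Y38.09
G01 X98.89 Y33.94
G01 X103.11 Y18.32
G01 X91.69 Y6.85
G01 X76.05 Y11.00
M5
G0 X0.00 Y0.00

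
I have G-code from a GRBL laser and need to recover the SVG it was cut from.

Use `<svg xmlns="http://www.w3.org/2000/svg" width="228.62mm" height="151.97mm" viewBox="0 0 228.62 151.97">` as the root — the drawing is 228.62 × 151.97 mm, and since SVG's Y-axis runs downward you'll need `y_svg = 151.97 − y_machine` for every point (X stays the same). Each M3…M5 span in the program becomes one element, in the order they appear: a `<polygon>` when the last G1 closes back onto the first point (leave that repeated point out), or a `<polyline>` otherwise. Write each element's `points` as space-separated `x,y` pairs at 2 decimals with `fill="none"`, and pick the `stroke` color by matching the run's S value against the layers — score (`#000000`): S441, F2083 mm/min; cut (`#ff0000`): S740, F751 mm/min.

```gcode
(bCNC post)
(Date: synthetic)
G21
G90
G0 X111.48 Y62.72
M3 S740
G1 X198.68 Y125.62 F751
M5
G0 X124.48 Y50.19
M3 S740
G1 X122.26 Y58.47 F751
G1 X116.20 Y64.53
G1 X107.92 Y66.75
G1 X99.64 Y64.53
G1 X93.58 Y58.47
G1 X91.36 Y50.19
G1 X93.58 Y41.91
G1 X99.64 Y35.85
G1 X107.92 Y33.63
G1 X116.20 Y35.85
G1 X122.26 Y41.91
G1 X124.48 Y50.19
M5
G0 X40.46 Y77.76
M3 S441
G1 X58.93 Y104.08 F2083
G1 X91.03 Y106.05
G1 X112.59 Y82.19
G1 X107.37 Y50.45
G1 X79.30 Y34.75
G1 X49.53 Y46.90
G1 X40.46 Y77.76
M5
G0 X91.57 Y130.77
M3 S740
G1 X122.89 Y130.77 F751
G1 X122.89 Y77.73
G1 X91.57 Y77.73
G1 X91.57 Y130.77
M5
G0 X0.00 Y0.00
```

<svg xmlns="http://www.w3.org/2000/svg" width="228.62mm" height="151.97mm" viewBox="0 0 228.62 151.97">
  <polyline points="111.48,89.25 198.68,26.35" fill="none" stroke="#ff0000"/>
  <polygon points="124.48,101.78 122.26,93.50 116.20,87.44 107.92,85.22 99.64,87.44 93.58,93.50 91.36,101.78 93.58,110.06 99.64,116.12 107.92,118.34 116.20,116.12 122.26,110.06" fill="none" stroke="#ff0000"/>
  <polygon points="40.46,74.21 58.93,47.89 91.03,45.92 112.59,69.78 107.37,101.52 79.30,117.22 49.53,105.07" fill="none" stroke="#000000"/>
  <polygon points="91.57,21.20 122.89,21.20 122.89,74.24 91.57,74.24" fill="none" stroke="#ff0000"/>
</svg>

Each laser-on run becomes one SVG element. Flip Y back into SVG space with y_svg = 151.97 − y_machine.

Run 1: the run's S740 means `#ff0000` (cut). The run is open, so emit a `<polyline>` with points (Y-flipped): 111.48,89.25 198.68,26.35.

Run 2: power S740 maps to stroke `#ff0000` (cut). The run returns to its start, so emit a `<polygon>` with points (Y-flipped): 124.48,101.78 122.26,93.50 116.20,87.44 107.92,85.22 99.64,87.44 93.58,93.50 91.36,101.78 93.58,110.06 99.64,116.12 107.92,118.34 116.20,116.12 122.26,110.06.

Run 3: the run's S441 means `#000000` (score). The run returns to its start, so emit a `<polygon>` with points (Y-flipped): 40.46,74.21 58.93,47.89 91.03,45.92 112.59,69.78 107.37,101.52 79.30,117.22 49.53,105.07.

Run 4: the run's S740 means `#ff0000` (cut). The run returns to its start, so emit a `<polygon>` with points (Y-flipped): 91.57,21.20 122.89,21.20 122.89,74.24 91.57,74.24.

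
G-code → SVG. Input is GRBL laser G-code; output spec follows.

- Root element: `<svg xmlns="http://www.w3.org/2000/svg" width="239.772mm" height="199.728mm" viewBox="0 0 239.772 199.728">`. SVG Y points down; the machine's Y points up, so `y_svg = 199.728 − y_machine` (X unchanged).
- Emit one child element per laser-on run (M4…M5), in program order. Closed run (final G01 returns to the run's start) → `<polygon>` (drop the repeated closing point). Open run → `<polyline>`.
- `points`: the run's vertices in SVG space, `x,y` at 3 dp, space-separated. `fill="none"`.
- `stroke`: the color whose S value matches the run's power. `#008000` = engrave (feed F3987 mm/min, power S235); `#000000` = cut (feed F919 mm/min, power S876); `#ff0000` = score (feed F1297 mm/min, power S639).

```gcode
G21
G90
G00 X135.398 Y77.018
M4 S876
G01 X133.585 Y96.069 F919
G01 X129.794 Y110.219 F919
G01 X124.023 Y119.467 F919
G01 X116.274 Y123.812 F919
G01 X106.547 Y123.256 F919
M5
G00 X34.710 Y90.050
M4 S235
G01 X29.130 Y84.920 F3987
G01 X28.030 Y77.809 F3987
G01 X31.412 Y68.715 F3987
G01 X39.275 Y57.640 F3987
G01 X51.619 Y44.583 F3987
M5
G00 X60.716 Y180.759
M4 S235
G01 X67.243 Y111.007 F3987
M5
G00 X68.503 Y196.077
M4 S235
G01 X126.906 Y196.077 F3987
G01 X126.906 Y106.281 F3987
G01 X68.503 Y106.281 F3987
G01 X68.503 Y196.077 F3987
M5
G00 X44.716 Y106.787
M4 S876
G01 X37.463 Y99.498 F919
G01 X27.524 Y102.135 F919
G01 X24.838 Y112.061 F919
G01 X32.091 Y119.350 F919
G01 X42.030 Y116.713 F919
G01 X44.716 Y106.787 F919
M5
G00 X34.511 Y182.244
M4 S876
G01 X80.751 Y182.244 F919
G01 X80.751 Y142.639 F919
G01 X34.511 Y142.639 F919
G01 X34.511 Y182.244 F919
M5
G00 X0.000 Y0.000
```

Each laser-on run becomes one SVG element. Flip Y back into SVG space with y_svg = 199.728 − y_machine.

Run 1: the run's S876 means `#000000` (cut). The run is open, so emit a `<polyline>` with points (Y-flipped): 135.398,122.710 133.585,103.659 129.794,89.509 124.023,80.261 116.274,75.916 106.547,76.472.

Run 2: the run's S235 means `#008000` (engrave). The run is open, so emit a `<polyline>` with points (Y-flipped): 34.710,109.678 29.130,114.808 28.030,121.919 31.412,131.013 39.275,142.088 51.619,155.145.

Run 3: power S235 maps to stroke `#008000` (engrave). The run is open, so emit a `<polyline>` with points (Y-flipped): 60.716,18.969 67.243,88.721.

Run 4: S235 ⇒ engrave layer `#008000`. The run returns to its start, so emit a `<polygon>` with points (Y-flipped): 68.503,3.651 126.906,3.651 126.906,93.447 68.503,93.447.

Run 5: the run's S876 means `#000000` (cut). The run returns to its start, so emit a `<polygon>` with points (Y-flipped): 44.716,92.941 37.463,100.230 27.524,97.593 24.838,87.667 32.091,80.378 42.030,83.015.

Run 6: S876 ⇒ cut layer `#000000`. The run returns to its start, so emit a `<polygon>` with points (Y-flipped): 34.511,17.484 80.751,17.484 80.751,57.089 34.511,57.089.

<svg xmlns="http://www.w3.org/2000/svg" width="239.772mm" height="199.728mm" viewBox="0 0 239.772 199.728">
  <polyline points="135.398,122.710 133.585,103.659 129.794,89.509 124.023,80.261 116.274,75.916 106.547,76.472" fill="none" stroke="#000000"/>
  <polyline points="34.710,109.678 29.130,114.808 28.030,121.919 31.412,131.013 39.275,142.088 51.619,155.145" fill="none" stroke="#008000"/>
  <polyline points="60.716,18.969 67.243,88.721" fill="none" stroke="#008000"/>
  <polygon points="68.503,3.651 126.906,3.651 126.906,93.447 68.503,93.447" fill="none" stroke="#008000"/>
  <polygon points="44.716,92.941 37.463,100.230 27.524,97.593 24.838,87.667 32.091,80.378 42.030,83.015" fill="none" stroke="#000000"/>
  <polygon points="34.511,17.484 80.751,17.484 80.751,57.089 34.511,57.089" fill="none" stroke="#000000"/>
</svg>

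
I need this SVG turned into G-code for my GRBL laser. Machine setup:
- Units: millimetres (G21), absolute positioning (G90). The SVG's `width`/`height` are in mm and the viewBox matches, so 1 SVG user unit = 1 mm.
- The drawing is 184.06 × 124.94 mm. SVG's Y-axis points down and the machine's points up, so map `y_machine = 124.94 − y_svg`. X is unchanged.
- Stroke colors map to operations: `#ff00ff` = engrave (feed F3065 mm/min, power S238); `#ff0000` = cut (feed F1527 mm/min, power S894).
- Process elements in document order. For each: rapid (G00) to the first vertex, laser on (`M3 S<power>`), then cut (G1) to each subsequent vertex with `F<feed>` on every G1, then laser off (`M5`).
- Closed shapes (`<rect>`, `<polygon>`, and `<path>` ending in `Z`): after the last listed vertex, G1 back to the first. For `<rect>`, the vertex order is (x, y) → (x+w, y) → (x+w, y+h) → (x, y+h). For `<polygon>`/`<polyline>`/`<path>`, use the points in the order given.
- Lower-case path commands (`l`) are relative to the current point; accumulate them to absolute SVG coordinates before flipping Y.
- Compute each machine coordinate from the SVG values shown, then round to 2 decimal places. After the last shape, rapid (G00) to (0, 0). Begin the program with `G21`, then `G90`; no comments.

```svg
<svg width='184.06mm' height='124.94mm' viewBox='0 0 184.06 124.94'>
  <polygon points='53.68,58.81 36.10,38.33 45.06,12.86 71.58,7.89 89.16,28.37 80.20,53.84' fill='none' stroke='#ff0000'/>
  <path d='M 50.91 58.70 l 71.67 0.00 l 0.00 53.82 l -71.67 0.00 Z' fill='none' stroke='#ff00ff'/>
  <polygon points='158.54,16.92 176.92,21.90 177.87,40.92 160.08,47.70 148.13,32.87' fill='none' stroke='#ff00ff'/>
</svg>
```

G21
G90
G00 X53.68 Y66.13
M3 S894
G1 X36.10 Y86.61 F1527
G1 X45.06 Y112.08 F1527
G1 X71.58 Y117.05 F1527
G1 X89.16 Y96.57 F1527
G1 X80.20 Y71.10 F1527
G1 X53.68 Y66.13 F1527
M5
G00 X50.91 Y66.24
M3 S238
G1 X122.58 Y66.24 F3065
G1 X122.58 Y12.42 F3065
G1 X50.91 Y12.42 F3065
G1 X50.91 Y66.24 F3065
M5
G00 X158.54 Y108.02
M3 S238
G1 X176.92 Y103.04 F3065
G1 X177.87 Y84.02 F3065
G1 X160.08 Y77.24 F3065
G1 X148.13 Y92.07 F3065
G1 X158.54 Y108.02 F3065
M5
G00 X0.00 Y0.00

viewBox `0 0 184.06 124.94` with mm width/height → 1 unit = 1 mm. Flip: y_m = 124.94 − y_svg.

**Shape 1** — `<polygon>` regular polygon, stroke `#ff0000` → cut (S894, F1527). Machine vertices: (53.68,66.13) → (36.10,86.61) → (45.06,112.08) → (71.58,117.05) → (89.16,96.57) → (80.20,71.10) → (53.68,66.13). Closed: final G1 returns to the first vertex.

**Shape 2** — `<path>` rectangle, stroke `#ff00ff` → engrave (S238, F3065). Machine vertices: (50.91,66.24) → (122.58,66.24) → (122.58,12.42) → (50.91,12.42) → (50.91,66.24). Closed: final G1 returns to the first vertex.

**Shape 3** — `<polygon>` regular polygon, stroke `#ff00ff` → engrave (S238, F3065). Machine vertices: (158.54,108.02) → (176.92,103.04) → (177.87,84.02) → (160.08,77.24) → (148.13,92.07) → (158.54,108.02). Closed: final G1 returns to the first vertex.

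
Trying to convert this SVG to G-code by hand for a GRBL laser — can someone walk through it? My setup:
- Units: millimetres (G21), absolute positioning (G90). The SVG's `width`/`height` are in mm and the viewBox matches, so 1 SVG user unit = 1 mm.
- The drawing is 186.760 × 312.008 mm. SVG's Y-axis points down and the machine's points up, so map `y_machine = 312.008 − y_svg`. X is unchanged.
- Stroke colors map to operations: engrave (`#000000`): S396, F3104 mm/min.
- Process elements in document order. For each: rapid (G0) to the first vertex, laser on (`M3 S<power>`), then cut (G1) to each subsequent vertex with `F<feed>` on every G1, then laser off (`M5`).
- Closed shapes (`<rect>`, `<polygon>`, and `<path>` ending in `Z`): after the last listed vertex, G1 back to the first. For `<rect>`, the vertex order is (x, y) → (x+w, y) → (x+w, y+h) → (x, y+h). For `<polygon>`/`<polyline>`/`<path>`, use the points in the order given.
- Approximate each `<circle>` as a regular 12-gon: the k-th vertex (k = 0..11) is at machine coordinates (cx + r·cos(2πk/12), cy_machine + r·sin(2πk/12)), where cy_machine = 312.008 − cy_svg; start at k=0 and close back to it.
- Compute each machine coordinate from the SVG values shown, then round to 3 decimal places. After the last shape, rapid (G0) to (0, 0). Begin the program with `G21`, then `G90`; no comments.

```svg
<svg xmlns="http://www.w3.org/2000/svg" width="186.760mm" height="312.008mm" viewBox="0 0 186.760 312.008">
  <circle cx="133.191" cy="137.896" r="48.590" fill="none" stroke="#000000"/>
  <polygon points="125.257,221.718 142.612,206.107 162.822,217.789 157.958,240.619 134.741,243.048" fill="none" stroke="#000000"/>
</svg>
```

G21
G90
G0 X181.781 Y174.112
M3 S396
G1 X175.271 Y198.407 F3104
G1 X157.486 Y216.192 F3104
G1 X133.191 Y222.702 F3104
G1 X108.896 Y216.192 F3104
G1 X91.111 Y198.407 F3104
G1 X84.601 Y174.112 F3104
G1 X91.111 Y149.817 F3104
G1 X108.896 Y132.032 F3104
G1 X133.191 Y125.522 F3104
G1 X157.486 Y132.032 F3104
G1 X175.271 Y149.817 F3104
G1 X181.781 Y174.112 F3104
M5
G0 X125.257 Y90.290
M3 S396
G1 X142.612 Y105.901 F3104
G1 X162.822 Y94.219 F3104
G1 X157.958 Y71.389 F3104
G1 X134.741 Y68.960 F3104
G1 X125.257 Y90.290 F3104
M5
G0 X0.000 Y0.000

Since the viewBox matches the mm dimensions, user units are millimetres directly. The only transform is the Y-flip y_m = 312.008 − y_svg.

Shape 1 is a circle drawn with `<circle>`. Its stroke #000000 means engrave at S396, F3104. After flipping Y the toolpath is (181.781,174.112) → (175.271,198.407) → (157.486,216.192) → (133.191,222.702) → (108.896,216.192) → (91.111,198.407) → (84.601,174.112) → (91.111,149.817) → (108.896,132.032) → (133.191,125.522) → (157.486,132.032) → (175.271,149.817) → (181.781,174.112), returning to the start.

Shape 2 is a regular polygon drawn with `<polygon>`. Its stroke #000000 means engrave at S396, F3104. After flipping Y the toolpath is (125.257,90.290) → (142.612,105.901) → (162.822,94.219) → (157.958,71.389) → (134.741,68.960) → (125.257,90.290), returning to the start.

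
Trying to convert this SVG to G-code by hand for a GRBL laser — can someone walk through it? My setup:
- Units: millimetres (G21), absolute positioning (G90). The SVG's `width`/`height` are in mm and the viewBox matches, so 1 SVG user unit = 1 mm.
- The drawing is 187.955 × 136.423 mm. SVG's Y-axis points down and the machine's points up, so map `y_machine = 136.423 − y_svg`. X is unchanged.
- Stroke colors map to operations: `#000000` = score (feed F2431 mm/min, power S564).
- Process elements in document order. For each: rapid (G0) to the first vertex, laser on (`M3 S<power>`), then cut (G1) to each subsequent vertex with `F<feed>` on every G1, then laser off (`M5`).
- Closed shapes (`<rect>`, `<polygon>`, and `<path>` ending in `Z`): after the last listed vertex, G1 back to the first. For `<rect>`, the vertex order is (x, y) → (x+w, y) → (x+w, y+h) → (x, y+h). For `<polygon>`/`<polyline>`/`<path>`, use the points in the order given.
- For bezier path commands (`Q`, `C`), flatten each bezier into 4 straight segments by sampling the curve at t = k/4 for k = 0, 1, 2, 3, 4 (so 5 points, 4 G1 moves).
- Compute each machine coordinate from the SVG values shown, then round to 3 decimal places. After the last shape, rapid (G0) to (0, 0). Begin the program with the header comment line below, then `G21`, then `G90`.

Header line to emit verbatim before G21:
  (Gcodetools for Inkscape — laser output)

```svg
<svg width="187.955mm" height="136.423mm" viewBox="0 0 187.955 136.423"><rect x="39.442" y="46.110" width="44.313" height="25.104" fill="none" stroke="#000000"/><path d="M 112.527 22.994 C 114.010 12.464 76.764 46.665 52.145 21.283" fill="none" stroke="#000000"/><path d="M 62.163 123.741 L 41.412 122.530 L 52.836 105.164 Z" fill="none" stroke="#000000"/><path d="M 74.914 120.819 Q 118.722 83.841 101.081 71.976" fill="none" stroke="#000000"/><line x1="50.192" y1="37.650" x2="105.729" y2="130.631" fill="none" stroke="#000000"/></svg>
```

1 u = 1 mm; y_m = 136.423 − y.

[1] `<rect>` rectangle, #000000→score S564 F2431: (39.442,90.313) → (83.755,90.313) → (83.755,65.209) → (39.442,65.209) → (39.442,90.313) (closed)

[2] `<path>` cubic bezier, #000000→score S564 F2431: (112.527,113.429) → (107.180,114.569) → (92.124,108.715) → (72.174,105.645) → (52.145,115.140)

[3] `<path>` regular polygon, #000000→score S564 F2431: (62.163,12.682) → (41.412,13.893) → (52.836,31.259) → (62.163,12.682) (closed)

[4] `<path>` quadratic bezier, #000000→score S564 F2431: (74.914,15.604) → (92.977,32.523) → (103.360,46.304) → (106.061,56.945) → (101.081,64.447)

[5] `<line>` line segment, #000000→score S564 F2431: (50.192,98.773) → (105.729,5.792)

(Gcodetools for Inkscape — laser output)
G21
G90
G0 X39.442 Y90.313
M3 S564
G1 X83.755 Y90.313 F2431
G1 X83.755 Y65.209 F2431
G1 X39.442 Y65.209 F2431
G1 X39.442 Y90.313 F2431
M5
G0 X112.527 Y113.429
M3 S564
G1 X107.180 Y114.569 F2431
G1 X92.124 Y108.715 F2431
G1 X72.174 Y105.645 F2431
G1 X52.145 Y115.140 F2431
M5
G0 X62.163 Y12.682
M3 S564
G1 X41.412 Y13.893 F2431
G1 X52.836 Y31.259 F2431
G1 X62.163 Y12.682 F2431
M5
G0 X74.914 Y15.604
M3 S564
G1 X92.977 Y32.523 F2431
G1 X103.360 Y46.304 F2431
G1 X106.061 Y56.945 F2431
G1 X101.081 Y64.447 F2431
M5
G0 X50.192 Y98.773
M3 S564
G1 X105.729 Y5.792 F2431
M5
G0 X0.000 Y0.000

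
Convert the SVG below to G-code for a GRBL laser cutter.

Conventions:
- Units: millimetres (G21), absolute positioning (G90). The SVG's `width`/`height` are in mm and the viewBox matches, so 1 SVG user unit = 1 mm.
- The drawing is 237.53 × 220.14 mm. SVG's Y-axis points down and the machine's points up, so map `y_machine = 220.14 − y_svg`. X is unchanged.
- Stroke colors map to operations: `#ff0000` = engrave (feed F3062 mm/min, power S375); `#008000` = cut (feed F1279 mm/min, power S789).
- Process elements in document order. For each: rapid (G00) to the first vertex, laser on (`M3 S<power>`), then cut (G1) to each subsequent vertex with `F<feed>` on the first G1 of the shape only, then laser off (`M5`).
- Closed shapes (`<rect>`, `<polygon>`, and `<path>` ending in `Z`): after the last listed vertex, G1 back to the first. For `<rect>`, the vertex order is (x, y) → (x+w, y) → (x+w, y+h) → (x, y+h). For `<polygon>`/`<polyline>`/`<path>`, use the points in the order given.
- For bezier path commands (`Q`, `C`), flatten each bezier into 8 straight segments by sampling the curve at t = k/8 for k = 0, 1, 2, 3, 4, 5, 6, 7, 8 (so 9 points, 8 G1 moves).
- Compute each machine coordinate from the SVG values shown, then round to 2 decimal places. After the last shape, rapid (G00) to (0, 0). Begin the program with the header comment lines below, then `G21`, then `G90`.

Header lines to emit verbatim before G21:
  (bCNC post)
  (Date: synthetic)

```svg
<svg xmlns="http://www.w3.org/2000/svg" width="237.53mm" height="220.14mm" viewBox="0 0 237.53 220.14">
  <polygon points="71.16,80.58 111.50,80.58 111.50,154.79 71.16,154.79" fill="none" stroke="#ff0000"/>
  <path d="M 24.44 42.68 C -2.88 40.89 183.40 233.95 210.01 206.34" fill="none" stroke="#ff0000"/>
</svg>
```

viewBox `0 0 237.53 220.14` with mm width/height → 1 unit = 1 mm. Flip: y_m = 220.14 − y_svg.

**Shape 1** — `<polygon>` rectangle, stroke `#ff0000` → engrave (S375, F3062). Machine vertices: (71.16,139.56) → (111.50,139.56) → (111.50,65.35) → (71.16,65.35) → (71.16,139.56). Closed: final G1 returns to the first vertex.

**Shape 2** — `<path>` cubic bezier, stroke `#ff0000` → engrave (S375, F3062). Control points (SVG): P0=(24.44,42.68), P1=(-2.88,40.89), P2=(183.40,233.95), P3=(210.01,206.34); sampled at t=k/8. Machine vertices: (24.44,177.46) → (23.48,169.81) → (38.17,148.76) → (64.13,119.18) → (97.00,85.95) → (132.40,53.92) → (165.95,27.98) → (193.28,12.98) → (210.01,13.80). Open path.

(bCNC post)
(Date: synthetic)
G21
G90
G00 X71.16 Y139.56
M3 S375
G1 X111.50 Y139.56 F3062
G1 X111.50 Y65.35
G1 X71.16 Y65.35
G1 X71.16 Y139.56
M5
G00 X24.44 Y177.46
M3 S375
G1 X23.48 Y169.81 F3062
G1 X38.17 Y148.76
G1 X64.13 Y119.18
G1 X97.00 Y85.95
G1 X132.40 Y53.92
G1 X165.95 Y27.98
G1 X193.28 Y12.98
G1 X210.01 Y13.80
M5
G00 X0.00 Y0.00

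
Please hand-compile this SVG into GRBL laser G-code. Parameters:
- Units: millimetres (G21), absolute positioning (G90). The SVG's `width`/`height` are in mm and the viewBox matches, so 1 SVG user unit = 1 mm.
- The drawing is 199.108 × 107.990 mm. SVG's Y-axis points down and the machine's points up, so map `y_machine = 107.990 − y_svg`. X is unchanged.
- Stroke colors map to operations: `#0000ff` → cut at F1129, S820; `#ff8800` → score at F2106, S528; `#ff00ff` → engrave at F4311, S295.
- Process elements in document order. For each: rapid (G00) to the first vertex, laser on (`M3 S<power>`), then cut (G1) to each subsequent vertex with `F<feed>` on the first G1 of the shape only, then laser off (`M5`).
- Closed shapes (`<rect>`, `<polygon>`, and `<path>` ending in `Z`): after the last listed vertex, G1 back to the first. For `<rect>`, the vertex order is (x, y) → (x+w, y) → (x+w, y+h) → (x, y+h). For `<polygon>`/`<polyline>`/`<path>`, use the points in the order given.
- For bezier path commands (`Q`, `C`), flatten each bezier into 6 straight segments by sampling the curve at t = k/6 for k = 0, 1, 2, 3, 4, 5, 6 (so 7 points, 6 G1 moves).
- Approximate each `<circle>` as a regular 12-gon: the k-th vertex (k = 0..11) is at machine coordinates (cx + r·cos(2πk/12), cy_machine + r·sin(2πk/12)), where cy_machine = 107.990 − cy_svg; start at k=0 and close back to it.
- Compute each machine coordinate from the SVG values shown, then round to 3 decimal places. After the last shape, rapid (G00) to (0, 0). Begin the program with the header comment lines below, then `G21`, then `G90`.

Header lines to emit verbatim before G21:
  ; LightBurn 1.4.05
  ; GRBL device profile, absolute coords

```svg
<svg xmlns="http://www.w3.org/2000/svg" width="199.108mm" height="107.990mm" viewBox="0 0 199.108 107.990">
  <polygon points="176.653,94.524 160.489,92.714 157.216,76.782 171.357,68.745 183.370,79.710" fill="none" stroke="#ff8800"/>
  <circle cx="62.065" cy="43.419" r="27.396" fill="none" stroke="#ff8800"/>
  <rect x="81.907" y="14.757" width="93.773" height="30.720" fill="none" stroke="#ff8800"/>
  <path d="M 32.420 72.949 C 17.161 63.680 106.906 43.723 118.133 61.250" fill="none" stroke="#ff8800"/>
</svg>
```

; LightBurn 1.4.05
; GRBL device profile, absolute coords
G21
G90
G00 X176.653 Y13.466
M3 S528
G1 X160.489 Y15.276 F2106
G1 X157.216 Y31.208
G1 X171.357 Y39.245
G1 X183.370 Y28.280
G1 X176.653 Y13.466
M5
G00 X89.461 Y64.571
M3 S528
G1 X85.791 Y78.269 F2106
G1 X75.763 Y88.297
G1 X62.065 Y91.967
G1 X48.367 Y88.297
G1 X38.339 Y78.269
G1 X34.669 Y64.571
G1 X38.339 Y50.873
G1 X48.367 Y40.845
G1 X62.065 Y37.175
G1 X75.763 Y40.845
G1 X85.791 Y50.873
G1 X89.461 Y64.571
M5
G00 X81.907 Y93.233
M3 S528
G1 X175.680 Y93.233 F2106
G1 X175.680 Y62.513
G1 X81.907 Y62.513
G1 X81.907 Y93.233
M5
G00 X32.420 Y35.041
M3 S528
G1 X32.691 Y40.343 F2106
G1 X45.365 Y46.089
G1 X65.344 Y50.939
G1 X87.530 Y53.556
G1 X106.826 Y52.603
G1 X118.133 Y46.740
M5
G00 X0.000 Y0.000

1 u = 1 mm; y_m = 107.990 − y.

[1] `<polygon>` regular polygon, #ff8800→score S528 F2106: (176.653,13.466) → (160.489,15.276) → (157.216,31.208) → (171.357,39.245) → (183.370,28.280) → (176.653,13.466) (closed)

[2] `<circle>` circle, #ff8800→score S528 F2106: (89.461,64.571) → (85.791,78.269) → (75.763,88.297) → (62.065,91.967) → (48.367,88.297) → (38.339,78.269) → (34.669,64.571) → (38.339,50.873) → (48.367,40.845) → (62.065,37.175) → (75.763,40.845) → (85.791,50.873) → (89.461,64.571) (closed)

[3] `<rect>` rectangle, #ff8800→score S528 F2106: (81.907,93.233) → (175.680,93.233) → (175.680,62.513) → (81.907,62.513) → (81.907,93.233) (closed)

[4] `<path>` cubic bezier, #ff8800→score S528 F2106: (32.420,35.041) → (32.691,40.343) → (45.365,46.089) → (65.344,50.939) → (87.530,53.556) → (106.826,52.603) → (118.133,46.740)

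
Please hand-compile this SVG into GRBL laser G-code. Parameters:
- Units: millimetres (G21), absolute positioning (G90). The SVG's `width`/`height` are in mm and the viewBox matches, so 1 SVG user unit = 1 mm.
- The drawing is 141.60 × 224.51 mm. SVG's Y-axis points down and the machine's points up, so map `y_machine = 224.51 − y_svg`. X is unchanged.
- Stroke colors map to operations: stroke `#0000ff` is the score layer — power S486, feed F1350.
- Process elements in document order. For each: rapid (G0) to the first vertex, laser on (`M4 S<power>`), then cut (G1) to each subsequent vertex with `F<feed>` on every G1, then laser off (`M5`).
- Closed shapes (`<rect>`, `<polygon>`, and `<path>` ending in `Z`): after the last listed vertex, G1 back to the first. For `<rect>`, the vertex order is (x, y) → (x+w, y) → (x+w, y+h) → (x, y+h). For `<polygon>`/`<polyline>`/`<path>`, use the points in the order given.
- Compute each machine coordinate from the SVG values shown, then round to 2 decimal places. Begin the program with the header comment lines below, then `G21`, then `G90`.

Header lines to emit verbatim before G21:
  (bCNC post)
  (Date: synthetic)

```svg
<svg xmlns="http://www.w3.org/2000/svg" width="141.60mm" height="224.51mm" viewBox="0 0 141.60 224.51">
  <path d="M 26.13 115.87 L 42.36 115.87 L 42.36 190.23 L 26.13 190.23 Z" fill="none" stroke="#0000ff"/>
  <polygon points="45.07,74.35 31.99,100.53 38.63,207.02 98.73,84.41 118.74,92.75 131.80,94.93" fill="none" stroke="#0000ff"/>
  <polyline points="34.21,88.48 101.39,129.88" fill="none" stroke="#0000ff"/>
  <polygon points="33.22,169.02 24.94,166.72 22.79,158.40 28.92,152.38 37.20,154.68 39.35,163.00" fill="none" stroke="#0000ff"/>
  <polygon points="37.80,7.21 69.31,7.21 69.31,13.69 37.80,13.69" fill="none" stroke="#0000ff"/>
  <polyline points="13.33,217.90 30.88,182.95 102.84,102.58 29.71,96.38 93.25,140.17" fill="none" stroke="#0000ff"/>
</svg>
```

(bCNC post)
(Date: synthetic)
G21
G90
G0 X26.13 Y108.64
M4 S486
G1 X42.36 Y108.64 F1350
G1 X42.36 Y34.28 F1350
G1 X26.13 Y34.28 F1350
G1 X26.13 Y108.64 F1350
M5
G0 X45.07 Y150.16
M4 S486
G1 X31.99 Y123.98 F1350
G1 X38.63 Y17.49 F1350
G1 X98.73 Y140.10 F1350
G1 X118.74 Y131.76 F1350
G1 X131.80 Y129.58 F1350
G1 X45.07 Y150.16 F1350
M5
G0 X34.21 Y136.03
M4 S486
G1 X101.39 Y94.63 F1350
M5
G0 X33.22 Y55.49
M4 S486
G1 X24.94 Y57.79 F1350
G1 X22.79 Y66.11 F1350
G1 X28.92 Y72.13 F1350
G1 X37.20 Y69.83 F1350
G1 X39.35 Y61.51 F1350
G1 X33.22 Y55.49 F1350
M5
G0 X37.80 Y217.30
M4 S486
G1 X69.31 Y217.30 F1350
G1 X69.31 Y210.82 F1350
G1 X37.80 Y210.82 F1350
G1 X37.80 Y217.30 F1350
M5
G0 X13.33 Y6.61
M4 S486
G1 X30.88 Y41.56 F1350
G1 X102.84 Y121.93 F1350
G1 X29.71 Y128.13 F1350
G1 X93.25 Y84.34 F1350
M5

viewBox `0 0 141.60 224.51` with mm width/height → 1 unit = 1 mm. Flip: y_m = 224.51 − y_svg.

**Shape 1** — `<path>` rectangle, stroke `#0000ff` → score (S486, F1350). Machine vertices: (26.13,108.64) → (42.36,108.64) → (42.36,34.28) → (26.13,34.28) → (26.13,108.64). Closed: final G1 returns to the first vertex.

**Shape 2** — `<polygon>` closed polygon, stroke `#0000ff` → score (S486, F1350). Machine vertices: (45.07,150.16) → (31.99,123.98) → (38.63,17.49) → (98.73,140.10) → (118.74,131.76) → (131.80,129.58) → (45.07,150.16). Closed: final G1 returns to the first vertex.

**Shape 3** — `<polyline>` line segment, stroke `#0000ff` → score (S486, F1350). Machine vertices: (34.21,136.03) → (101.39,94.63). Open path.

**Shape 4** — `<polygon>` regular polygon, stroke `#0000ff` → score (S486, F1350). Machine vertices: (33.22,55.49) → (24.94,57.79) → (22.79,66.11) → (28.92,72.13) → (37.20,69.83) → (39.35,61.51) → (33.22,55.49). Closed: final G1 returns to the first vertex.

**Shape 5** — `<polygon>` rectangle, stroke `#0000ff` → score (S486, F1350). Machine vertices: (37.80,217.30) → (69.31,217.30) → (69.31,210.82) → (37.80,210.82) → (37.80,217.30). Closed: final G1 returns to the first vertex.

**Shape 6** — `<polyline>` open polyline, stroke `#0000ff` → score (S486, F1350). Machine vertices: (13.33,6.61) → (30.88,41.56) → (102.84,121.93) → (29.71,128.13) → (93.25,84.34). Open path.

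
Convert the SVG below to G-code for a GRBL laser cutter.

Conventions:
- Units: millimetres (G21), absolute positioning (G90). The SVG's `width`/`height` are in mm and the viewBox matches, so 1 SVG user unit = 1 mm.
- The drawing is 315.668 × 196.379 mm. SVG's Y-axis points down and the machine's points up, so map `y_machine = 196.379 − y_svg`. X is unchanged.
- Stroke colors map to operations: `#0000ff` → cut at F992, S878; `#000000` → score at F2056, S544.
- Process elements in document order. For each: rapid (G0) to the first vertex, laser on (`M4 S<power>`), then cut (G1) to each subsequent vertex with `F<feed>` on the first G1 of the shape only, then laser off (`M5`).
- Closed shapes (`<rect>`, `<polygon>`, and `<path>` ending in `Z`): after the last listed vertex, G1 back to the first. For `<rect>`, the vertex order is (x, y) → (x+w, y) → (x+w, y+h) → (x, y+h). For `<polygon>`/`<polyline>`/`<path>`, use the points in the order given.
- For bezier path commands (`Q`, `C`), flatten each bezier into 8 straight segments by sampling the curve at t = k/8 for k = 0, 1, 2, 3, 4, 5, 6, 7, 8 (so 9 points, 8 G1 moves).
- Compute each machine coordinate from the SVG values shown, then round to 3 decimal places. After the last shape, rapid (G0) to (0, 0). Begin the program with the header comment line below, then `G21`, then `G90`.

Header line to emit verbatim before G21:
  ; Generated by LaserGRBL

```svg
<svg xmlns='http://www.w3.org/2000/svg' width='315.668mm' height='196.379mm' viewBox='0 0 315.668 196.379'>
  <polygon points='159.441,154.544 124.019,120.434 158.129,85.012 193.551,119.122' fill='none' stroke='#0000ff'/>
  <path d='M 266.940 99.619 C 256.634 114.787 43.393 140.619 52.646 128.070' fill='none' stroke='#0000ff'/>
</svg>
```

viewBox `0 0 315.668 196.379` with mm width/height → 1 unit = 1 mm. Flip: y_m = 196.379 − y_svg.

**Shape 1** — `<polygon>` regular polygon, stroke `#0000ff` → cut (S878, F992). Machine vertices: (159.441,41.835) → (124.019,75.945) → (158.129,111.367) → (193.551,77.257) → (159.441,41.835). Closed: final G1 returns to the first vertex.

**Shape 2** — `<path>` cubic bezier, stroke `#0000ff` → cut (S878, F992). Control points (SVG): P0=(266.940,99.619), P1=(256.634,114.787), P2=(43.393,140.619), P3=(52.646,128.070); sampled at t=k/8. Machine vertices: (266.940,96.760) → (254.394,90.668) → (227.808,84.151) → (192.167,77.783) → (152.458,72.141) → (113.666,67.797) → (80.777,65.327) → (58.775,65.306) → (52.646,68.309). Open path.

; Generated by LaserGRBL
G21
G90
G0 X159.441 Y41.835
M4 S878
G1 X124.019 Y75.945 F992
G1 X158.129 Y111.367
G1 X193.551 Y77.257
G1 X159.441 Y41.835
M5
G0 X266.940 Y96.760
M4 S878
G1 X254.394 Y90.668 F992
G1 X227.808 Y84.151
G1 X192.167 Y77.783
G1 X152.458 Y72.141
G1 X113.666 Y67.797
G1 X80.777 Y65.327
G1 X58.775 Y65.306
G1 X52.646 Y68.309
M5
G0 X0.000 Y0.000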